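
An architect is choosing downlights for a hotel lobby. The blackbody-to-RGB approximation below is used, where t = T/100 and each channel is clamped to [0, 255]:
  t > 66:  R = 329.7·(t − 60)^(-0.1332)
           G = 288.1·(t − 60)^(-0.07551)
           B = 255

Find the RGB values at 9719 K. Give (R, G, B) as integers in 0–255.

t = 9719/100 = 97.19; the t > 66 branch applies.
R = 329.7·(97.19 − 60)^(-0.1332) = 329.7·37.19^(-0.1332) = 329.7·0.61776 = 203.675.
G = 288.1·(97.19 − 60)^(-0.07551) = 288.1·37.19^(-0.07551) = 288.1·0.76106 = 219.260.
B = 255 by definition for t > 66.
Rounded: (204, 219, 255).

(204, 219, 255)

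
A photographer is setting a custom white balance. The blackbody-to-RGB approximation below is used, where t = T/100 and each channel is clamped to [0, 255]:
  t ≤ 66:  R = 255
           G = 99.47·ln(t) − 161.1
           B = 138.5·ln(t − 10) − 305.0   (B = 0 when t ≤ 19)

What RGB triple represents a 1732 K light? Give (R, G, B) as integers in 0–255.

(255, 123, 0)

t = 1732/100 = 17.32; the t ≤ 66 branch applies.
R = 255 by definition for t ≤ 66.
G = 99.47·ln 17.32 − 161.1 = 99.47·2.8519 − 161.1 = 122.575.
t = 17.32 ≤ 19, so B = 0.
Rounded: (255, 123, 0).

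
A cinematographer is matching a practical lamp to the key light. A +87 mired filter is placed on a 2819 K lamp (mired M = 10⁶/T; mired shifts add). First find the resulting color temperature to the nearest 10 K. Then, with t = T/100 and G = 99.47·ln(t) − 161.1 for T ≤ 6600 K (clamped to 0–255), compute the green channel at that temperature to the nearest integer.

149

M_in = 10⁶/2819 = 354.74; M_out = 354.74 + (+87) = 441.74.
T_out = 10⁶/441.74 = 2263.8 K → 2260 K; t = 22.6.
G = 99.47·ln 22.6 − 161.1 = 99.47·3.1179 − 161.1 = 149.042.
Rounded: 149.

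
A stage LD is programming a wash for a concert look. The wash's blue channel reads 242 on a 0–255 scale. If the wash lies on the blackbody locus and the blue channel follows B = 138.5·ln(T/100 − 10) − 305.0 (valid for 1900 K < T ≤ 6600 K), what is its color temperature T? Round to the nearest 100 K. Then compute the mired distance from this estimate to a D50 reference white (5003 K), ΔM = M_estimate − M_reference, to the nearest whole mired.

ln(t − 10) = (242 + 305.0) / 138.5 = 3.9495.
t − 10 = e^3.9495 = 51.907, so t = 61.907.
T = 100·t = 6191 K → 6200 K to the nearest 100 K.
M_estimate = 10⁶/6200 = 161.29; M_reference = 10⁶/5003 = 199.88.
ΔM = 161.29 − 199.88 = -38.59 → -39 mireds.

-39 mireds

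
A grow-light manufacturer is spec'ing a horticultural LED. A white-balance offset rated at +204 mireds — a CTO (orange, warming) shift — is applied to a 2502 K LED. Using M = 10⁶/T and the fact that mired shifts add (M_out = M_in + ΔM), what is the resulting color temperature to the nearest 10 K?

1660 K

M_in = 10⁶/2502 = 399.68 mireds.
M_out = 399.68 + (+204) = 603.68 mireds.
T_out = 10⁶/603.68 = 1656.5 K → 1660 K.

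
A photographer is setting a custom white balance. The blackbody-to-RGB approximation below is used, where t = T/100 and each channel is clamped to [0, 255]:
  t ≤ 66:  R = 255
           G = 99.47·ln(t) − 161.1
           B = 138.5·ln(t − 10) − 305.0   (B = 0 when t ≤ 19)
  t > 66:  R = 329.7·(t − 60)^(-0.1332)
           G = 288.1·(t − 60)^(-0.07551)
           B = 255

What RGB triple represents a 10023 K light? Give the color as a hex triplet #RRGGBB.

#CADAFF

t = 10023/100 = 100.23; the t > 66 branch applies.
R = 329.7·(100.23 − 60)^(-0.1332) = 329.7·40.23^(-0.1332) = 329.7·0.61133 = 201.555.
G = 288.1·(100.23 − 60)^(-0.07551) = 288.1·40.23^(-0.07551) = 288.1·0.75655 = 217.963.
B = 255 by definition for t > 66.
Rounded: (202, 218, 255).
In hex: #CADAFF.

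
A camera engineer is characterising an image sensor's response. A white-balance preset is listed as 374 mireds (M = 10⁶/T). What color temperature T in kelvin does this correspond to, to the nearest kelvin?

2674 K

T = 10⁶ / 374 = 2673.80 K → 2674 K.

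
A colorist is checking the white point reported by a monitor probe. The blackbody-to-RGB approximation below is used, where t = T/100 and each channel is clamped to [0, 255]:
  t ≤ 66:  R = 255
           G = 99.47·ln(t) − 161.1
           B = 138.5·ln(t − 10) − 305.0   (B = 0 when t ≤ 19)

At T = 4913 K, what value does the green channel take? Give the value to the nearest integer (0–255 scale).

226

t = 4913/100 = 49.13; the t ≤ 66 branch applies.
G = 99.47·ln 49.13 − 161.1 = 99.47·3.8945 − 161.1 = 226.283.
Rounded: 226.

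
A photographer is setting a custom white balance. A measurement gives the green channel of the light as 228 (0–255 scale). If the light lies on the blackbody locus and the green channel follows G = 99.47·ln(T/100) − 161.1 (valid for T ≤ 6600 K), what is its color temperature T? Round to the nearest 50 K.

5000 K

ln t = (228 + 161.1) / 99.47 = 3.9117.
t = e^3.9117 = 49.985.
T = 100·t = 4999 K → 5000 K to the nearest 50 K.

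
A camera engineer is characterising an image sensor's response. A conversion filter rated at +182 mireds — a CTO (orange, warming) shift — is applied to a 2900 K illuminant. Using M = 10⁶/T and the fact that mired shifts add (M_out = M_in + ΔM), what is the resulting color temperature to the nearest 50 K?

1900 K

M_in = 10⁶/2900 = 344.83 mireds.
M_out = 344.83 + (+182) = 526.83 mireds.
T_out = 10⁶/526.83 = 1898.2 K → 1900 K.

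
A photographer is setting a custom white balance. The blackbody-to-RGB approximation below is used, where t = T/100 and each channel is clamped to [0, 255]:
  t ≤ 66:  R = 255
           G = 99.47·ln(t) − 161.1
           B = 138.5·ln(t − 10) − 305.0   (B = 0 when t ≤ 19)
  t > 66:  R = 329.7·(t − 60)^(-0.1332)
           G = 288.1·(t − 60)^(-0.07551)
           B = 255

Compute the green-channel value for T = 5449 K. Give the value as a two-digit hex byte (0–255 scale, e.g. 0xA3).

t = 5449/100 = 54.49; the t ≤ 66 branch applies.
G = 99.47·ln 54.49 − 161.1 = 99.47·3.9980 − 161.1 = 236.583.
Rounded: 237; in hex, 0xED.

0xED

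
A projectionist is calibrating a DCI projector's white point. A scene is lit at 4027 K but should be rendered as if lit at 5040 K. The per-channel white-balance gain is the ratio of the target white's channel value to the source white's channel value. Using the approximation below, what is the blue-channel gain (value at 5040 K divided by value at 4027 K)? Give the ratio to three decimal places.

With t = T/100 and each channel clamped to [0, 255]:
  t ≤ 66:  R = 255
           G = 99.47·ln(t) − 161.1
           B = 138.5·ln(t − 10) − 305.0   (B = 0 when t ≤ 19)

1.239

At 4027 K (t = 40.27):
  B = 138.5·ln(40.27 − 10) − 305.0 = 138.5·ln 30.27 − 305.0 = 138.5·3.4102 − 305.0 = 167.307.
At 5040 K (t = 50.4):
  B = 138.5·ln(50.4 − 10) − 305.0 = 138.5·ln 40.4 − 305.0 = 138.5·3.6988 − 305.0 = 207.288.
Gain = 207.288 / 167.307 = 1.2390 → 1.239.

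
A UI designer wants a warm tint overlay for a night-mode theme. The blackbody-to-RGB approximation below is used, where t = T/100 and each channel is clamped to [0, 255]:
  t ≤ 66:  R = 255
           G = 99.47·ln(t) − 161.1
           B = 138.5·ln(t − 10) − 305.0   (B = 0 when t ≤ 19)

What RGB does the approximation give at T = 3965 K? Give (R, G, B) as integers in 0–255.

t = 3965/100 = 39.65; the t ≤ 66 branch applies.
R = 255 by definition for t ≤ 66.
G = 99.47·ln 39.65 − 161.1 = 99.47·3.6801 − 161.1 = 204.959.
B = 138.5·ln(39.65 − 10) − 305.0 = 138.5·ln 29.65 − 305.0 = 138.5·3.3895 − 305.0 = 164.441.
Rounded: (255, 205, 164).

(255, 205, 164)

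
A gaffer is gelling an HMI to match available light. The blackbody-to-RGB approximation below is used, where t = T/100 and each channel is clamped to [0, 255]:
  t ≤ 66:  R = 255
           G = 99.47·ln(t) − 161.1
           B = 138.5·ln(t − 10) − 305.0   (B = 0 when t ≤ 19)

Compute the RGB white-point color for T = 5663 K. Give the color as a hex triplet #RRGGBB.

#FFF0E3

t = 5663/100 = 56.63; the t ≤ 66 branch applies.
R = 255 by definition for t ≤ 66.
G = 99.47·ln 56.63 − 161.1 = 99.47·4.0365 − 161.1 = 240.415.
B = 138.5·ln(56.63 − 10) − 305.0 = 138.5·ln 46.63 − 305.0 = 138.5·3.8422 − 305.0 = 227.151.
Rounded: (255, 240, 227).
In hex: #FFF0E3.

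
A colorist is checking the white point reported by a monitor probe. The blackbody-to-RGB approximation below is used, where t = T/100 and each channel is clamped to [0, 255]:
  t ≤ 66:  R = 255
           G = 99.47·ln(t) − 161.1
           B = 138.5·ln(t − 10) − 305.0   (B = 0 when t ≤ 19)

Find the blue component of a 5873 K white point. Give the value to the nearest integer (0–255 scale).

233

t = 5873/100 = 58.73; the t ≤ 66 branch applies.
B = 138.5·ln(58.73 − 10) − 305.0 = 138.5·ln 48.73 − 305.0 = 138.5·3.8863 − 305.0 = 233.252.
Rounded: 233.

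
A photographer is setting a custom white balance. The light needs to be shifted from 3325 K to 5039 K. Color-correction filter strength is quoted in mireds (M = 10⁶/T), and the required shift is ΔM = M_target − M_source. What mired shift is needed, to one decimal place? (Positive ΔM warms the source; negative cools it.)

-102.3 mireds

M_source = 10⁶/3325 = 300.752; M_target = 10⁶/5039 = 198.452.
ΔM = 198.452 − 300.752 = -102.300 → -102.3 mireds, a cooling shift.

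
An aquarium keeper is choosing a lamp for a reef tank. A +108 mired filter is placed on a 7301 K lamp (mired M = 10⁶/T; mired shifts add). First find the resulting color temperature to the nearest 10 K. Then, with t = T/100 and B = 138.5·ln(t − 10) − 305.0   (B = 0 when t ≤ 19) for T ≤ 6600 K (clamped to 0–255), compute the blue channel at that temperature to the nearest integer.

M_in = 10⁶/7301 = 136.97; M_out = 136.97 + (+108) = 244.97.
T_out = 10⁶/244.97 = 4082.2 K → 4080 K; t = 40.8.
B = 138.5·ln(40.8 − 10) − 305.0 = 138.5·ln 30.8 − 305.0 = 138.5·3.4275 − 305.0 = 169.711.
Rounded: 170.

170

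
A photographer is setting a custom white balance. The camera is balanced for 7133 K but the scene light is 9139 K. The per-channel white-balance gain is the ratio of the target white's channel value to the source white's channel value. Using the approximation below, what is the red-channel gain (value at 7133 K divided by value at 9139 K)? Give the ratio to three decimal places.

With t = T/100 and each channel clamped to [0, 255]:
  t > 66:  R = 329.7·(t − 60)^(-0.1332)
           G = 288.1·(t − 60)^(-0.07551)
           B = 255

1.145

At 9139 K (t = 91.39):
  R = 329.7·(91.39 − 60)^(-0.1332) = 329.7·31.39^(-0.1332) = 329.7·0.63187 = 208.327.
At 7133 K (t = 71.33):
  R = 329.7·(71.33 − 60)^(-0.1332) = 329.7·11.33^(-0.1332) = 329.7·0.72373 = 238.614.
Gain = 238.614 / 208.327 = 1.1454 → 1.145.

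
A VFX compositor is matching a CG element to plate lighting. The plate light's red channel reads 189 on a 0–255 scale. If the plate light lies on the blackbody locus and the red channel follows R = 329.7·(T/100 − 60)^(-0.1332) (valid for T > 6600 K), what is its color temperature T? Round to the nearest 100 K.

(t − 60)^(-0.1332) = 189/329.7 = 0.57325.
t − 60 = 0.57325^(1/-0.1332) = 0.57325^(-7.508) = 65.199, so t = 125.199.
T = 100·t = 12520 K → 12500 K to the nearest 100 K.

12500 K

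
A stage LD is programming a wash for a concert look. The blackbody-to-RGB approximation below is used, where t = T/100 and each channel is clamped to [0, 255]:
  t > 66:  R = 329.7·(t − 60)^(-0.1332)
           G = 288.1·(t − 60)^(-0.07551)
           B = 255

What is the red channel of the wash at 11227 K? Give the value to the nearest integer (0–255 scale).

t = 11227/100 = 112.27; the t > 66 branch applies.
R = 329.7·(112.27 − 60)^(-0.1332) = 329.7·52.27^(-0.1332) = 329.7·0.59038 = 194.647.
Rounded: 195.

195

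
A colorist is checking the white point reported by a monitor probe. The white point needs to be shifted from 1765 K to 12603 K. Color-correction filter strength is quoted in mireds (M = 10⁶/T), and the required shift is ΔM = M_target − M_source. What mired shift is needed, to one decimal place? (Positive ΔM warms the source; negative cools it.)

-487.2 mireds

M_source = 10⁶/1765 = 566.572; M_target = 10⁶/12603 = 79.346.
ΔM = 79.346 − 566.572 = -487.226 → -487.2 mireds, a cooling shift.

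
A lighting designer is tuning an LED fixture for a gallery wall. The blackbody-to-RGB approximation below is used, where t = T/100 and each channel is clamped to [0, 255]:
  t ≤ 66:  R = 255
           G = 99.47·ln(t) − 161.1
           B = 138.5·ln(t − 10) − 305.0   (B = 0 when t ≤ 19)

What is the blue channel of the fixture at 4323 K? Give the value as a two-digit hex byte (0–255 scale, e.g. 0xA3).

t = 4323/100 = 43.23; the t ≤ 66 branch applies.
B = 138.5·ln(43.23 − 10) − 305.0 = 138.5·ln 33.23 − 305.0 = 138.5·3.5035 − 305.0 = 180.228.
Rounded: 180; in hex, 0xB4.

0xB4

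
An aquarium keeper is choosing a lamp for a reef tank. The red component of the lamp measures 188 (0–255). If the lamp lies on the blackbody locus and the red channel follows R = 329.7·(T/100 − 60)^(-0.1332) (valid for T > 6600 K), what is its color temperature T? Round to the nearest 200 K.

12800 K

(t − 60)^(-0.1332) = 188/329.7 = 0.57022.
t − 60 = 0.57022^(1/-0.1332) = 0.57022^(-7.508) = 67.848, so t = 127.848.
T = 100·t = 12785 K → 12800 K to the nearest 200 K.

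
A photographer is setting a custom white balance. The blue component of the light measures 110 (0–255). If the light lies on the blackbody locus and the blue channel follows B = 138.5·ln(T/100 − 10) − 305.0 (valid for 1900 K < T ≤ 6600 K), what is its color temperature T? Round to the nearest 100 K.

3000 K

ln(t − 10) = (110 + 305.0) / 138.5 = 2.9964.
t − 10 = e^2.9964 = 20.013, so t = 30.013.
T = 100·t = 3001 K → 3000 K to the nearest 100 K.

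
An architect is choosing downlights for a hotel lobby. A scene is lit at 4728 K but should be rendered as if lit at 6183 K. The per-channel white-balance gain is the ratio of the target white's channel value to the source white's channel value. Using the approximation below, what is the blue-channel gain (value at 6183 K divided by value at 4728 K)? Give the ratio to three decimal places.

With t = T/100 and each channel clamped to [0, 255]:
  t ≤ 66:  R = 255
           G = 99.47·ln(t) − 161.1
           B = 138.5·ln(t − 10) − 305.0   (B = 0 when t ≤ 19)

At 4728 K (t = 47.28):
  B = 138.5·ln(47.28 − 10) − 305.0 = 138.5·ln 37.28 − 305.0 = 138.5·3.6185 − 305.0 = 196.156.
At 6183 K (t = 61.83):
  B = 138.5·ln(61.83 − 10) − 305.0 = 138.5·ln 51.83 − 305.0 = 138.5·3.9480 − 305.0 = 241.794.
Gain = 241.794 / 196.156 = 1.2327 → 1.233.

1.233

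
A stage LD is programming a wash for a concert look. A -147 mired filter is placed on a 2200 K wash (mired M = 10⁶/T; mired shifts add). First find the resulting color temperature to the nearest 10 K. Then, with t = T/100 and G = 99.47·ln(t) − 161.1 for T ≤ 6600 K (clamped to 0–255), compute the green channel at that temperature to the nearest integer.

185

M_in = 10⁶/2200 = 454.55; M_out = 454.55 + (-147) = 307.55.
T_out = 10⁶/307.55 = 3251.6 K → 3250 K; t = 32.5.
G = 99.47·ln 32.5 − 161.1 = 99.47·3.4812 − 161.1 = 185.179.
Rounded: 185.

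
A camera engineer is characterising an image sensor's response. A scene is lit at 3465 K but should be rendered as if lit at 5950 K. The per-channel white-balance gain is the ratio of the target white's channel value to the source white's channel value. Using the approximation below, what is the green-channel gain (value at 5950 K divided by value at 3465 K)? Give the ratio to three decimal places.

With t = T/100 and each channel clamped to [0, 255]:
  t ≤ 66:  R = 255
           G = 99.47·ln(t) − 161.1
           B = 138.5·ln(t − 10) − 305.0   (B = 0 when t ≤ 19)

At 3465 K (t = 34.65):
  G = 99.47·ln 34.65 − 161.1 = 99.47·3.5453 − 161.1 = 191.551.
At 5950 K (t = 59.5):
  G = 99.47·ln 59.5 − 161.1 = 99.47·4.0860 − 161.1 = 245.332.
Gain = 245.332 / 191.551 = 1.2808 → 1.281.

1.281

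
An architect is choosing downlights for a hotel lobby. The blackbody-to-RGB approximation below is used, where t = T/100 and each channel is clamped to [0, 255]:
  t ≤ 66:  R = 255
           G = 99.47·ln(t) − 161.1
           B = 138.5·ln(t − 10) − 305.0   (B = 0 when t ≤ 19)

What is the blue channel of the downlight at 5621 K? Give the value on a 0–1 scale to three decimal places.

t = 5621/100 = 56.21; the t ≤ 66 branch applies.
B = 138.5·ln(56.21 − 10) − 305.0 = 138.5·ln 46.21 − 305.0 = 138.5·3.8332 − 305.0 = 225.898.
On a 0–1 scale: 225.898/255 = 0.8859 → 0.886.

0.886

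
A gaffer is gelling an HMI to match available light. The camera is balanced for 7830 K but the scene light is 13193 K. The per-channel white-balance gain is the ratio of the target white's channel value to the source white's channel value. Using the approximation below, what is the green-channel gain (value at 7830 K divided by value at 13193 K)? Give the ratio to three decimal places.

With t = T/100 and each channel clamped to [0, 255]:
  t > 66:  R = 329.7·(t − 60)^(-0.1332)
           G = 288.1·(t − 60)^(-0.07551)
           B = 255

At 13193 K (t = 131.93):
  G = 288.1·(131.93 − 60)^(-0.07551) = 288.1·71.93^(-0.07551) = 288.1·0.72408 = 208.607.
At 7830 K (t = 78.3):
  G = 288.1·(78.3 − 60)^(-0.07551) = 288.1·18.3^(-0.07551) = 288.1·0.80292 = 231.321.
Gain = 231.321 / 208.607 = 1.1089 → 1.109.

1.109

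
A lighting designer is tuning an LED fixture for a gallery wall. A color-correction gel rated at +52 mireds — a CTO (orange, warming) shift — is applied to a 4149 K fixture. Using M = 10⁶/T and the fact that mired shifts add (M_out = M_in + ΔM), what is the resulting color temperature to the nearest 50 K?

M_in = 10⁶/4149 = 241.02 mireds.
M_out = 241.02 + (+52) = 293.02 mireds.
T_out = 10⁶/293.02 = 3412.7 K → 3400 K.

3400 K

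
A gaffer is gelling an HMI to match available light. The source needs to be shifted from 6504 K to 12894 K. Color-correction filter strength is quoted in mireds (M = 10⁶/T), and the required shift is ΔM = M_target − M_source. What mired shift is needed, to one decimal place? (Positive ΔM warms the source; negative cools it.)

-76.2 mireds

M_source = 10⁶/6504 = 153.752; M_target = 10⁶/12894 = 77.555.
ΔM = 77.555 − 153.752 = -76.196 → -76.2 mireds, a cooling shift.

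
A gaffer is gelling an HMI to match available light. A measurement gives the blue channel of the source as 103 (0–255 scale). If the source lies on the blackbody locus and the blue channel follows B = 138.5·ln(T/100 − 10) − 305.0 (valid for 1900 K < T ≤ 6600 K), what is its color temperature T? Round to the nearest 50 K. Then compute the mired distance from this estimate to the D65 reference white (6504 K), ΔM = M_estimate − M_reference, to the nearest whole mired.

+191 mireds

ln(t − 10) = (103 + 305.0) / 138.5 = 2.9458.
t − 10 = e^2.9458 = 19.027, so t = 29.027.
T = 100·t = 2903 K → 2900 K to the nearest 50 K.
M_estimate = 10⁶/2900 = 344.83; M_reference = 10⁶/6504 = 153.75.
ΔM = 344.83 − 153.75 = 191.08 → +191 mireds.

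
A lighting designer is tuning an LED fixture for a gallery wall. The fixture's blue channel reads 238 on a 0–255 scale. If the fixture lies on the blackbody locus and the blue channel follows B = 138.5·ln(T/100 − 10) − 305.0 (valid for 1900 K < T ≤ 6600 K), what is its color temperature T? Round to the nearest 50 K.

ln(t − 10) = (238 + 305.0) / 138.5 = 3.9206.
t − 10 = e^3.9206 = 50.430, so t = 60.430.
T = 100·t = 6043 K → 6050 K to the nearest 50 K.

6050 K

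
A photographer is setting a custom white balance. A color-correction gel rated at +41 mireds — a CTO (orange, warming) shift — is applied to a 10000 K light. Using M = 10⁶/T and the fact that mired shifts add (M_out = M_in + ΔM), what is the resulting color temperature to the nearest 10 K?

M_in = 10⁶/10000 = 100.00 mireds.
M_out = 100.00 + (+41) = 141.00 mireds.
T_out = 10⁶/141.00 = 7092.2 K → 7090 K.

7090 K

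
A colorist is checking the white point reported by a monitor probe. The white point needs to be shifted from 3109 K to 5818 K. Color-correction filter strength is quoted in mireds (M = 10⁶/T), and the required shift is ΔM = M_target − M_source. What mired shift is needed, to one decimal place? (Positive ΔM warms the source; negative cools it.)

-149.8 mireds

M_source = 10⁶/3109 = 321.647; M_target = 10⁶/5818 = 171.880.
ΔM = 171.880 − 321.647 = -149.766 → -149.8 mireds, a cooling shift.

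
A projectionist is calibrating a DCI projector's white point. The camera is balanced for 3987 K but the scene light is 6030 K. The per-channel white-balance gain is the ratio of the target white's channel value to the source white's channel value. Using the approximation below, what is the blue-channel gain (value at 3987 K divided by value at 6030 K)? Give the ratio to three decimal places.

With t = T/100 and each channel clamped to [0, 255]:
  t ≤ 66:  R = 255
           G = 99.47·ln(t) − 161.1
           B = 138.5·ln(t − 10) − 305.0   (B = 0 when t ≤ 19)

At 6030 K (t = 60.3):
  B = 138.5·ln(60.3 − 10) − 305.0 = 138.5·ln 50.3 − 305.0 = 138.5·3.9180 − 305.0 = 237.644.
At 3987 K (t = 39.87):
  B = 138.5·ln(39.87 − 10) − 305.0 = 138.5·ln 29.87 − 305.0 = 138.5·3.3969 − 305.0 = 165.464.
Gain = 165.464 / 237.644 = 0.6963 → 0.696.

0.696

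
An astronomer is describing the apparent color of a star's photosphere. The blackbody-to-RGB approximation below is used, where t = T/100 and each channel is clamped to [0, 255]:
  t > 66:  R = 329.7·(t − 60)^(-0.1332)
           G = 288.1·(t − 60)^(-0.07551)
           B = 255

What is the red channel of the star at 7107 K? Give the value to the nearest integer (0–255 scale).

t = 7107/100 = 71.07; the t > 66 branch applies.
R = 329.7·(71.07 − 60)^(-0.1332) = 329.7·11.07^(-0.1332) = 329.7·0.72597 = 239.353.
Rounded: 239.

239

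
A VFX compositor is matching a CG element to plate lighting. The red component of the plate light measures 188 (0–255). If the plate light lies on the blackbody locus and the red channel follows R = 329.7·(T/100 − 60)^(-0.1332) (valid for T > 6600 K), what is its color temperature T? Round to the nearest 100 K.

(t − 60)^(-0.1332) = 188/329.7 = 0.57022.
t − 60 = 0.57022^(1/-0.1332) = 0.57022^(-7.508) = 67.848, so t = 127.848.
T = 100·t = 12785 K → 12800 K to the nearest 100 K.

12800 K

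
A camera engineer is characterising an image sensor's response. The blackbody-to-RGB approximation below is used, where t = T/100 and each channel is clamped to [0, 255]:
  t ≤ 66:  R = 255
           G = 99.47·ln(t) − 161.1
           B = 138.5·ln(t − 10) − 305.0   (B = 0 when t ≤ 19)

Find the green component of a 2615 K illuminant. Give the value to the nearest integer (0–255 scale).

t = 2615/100 = 26.15; the t ≤ 66 branch applies.
G = 99.47·ln 26.15 − 161.1 = 99.47·3.2638 − 161.1 = 163.555.
Rounded: 164.

164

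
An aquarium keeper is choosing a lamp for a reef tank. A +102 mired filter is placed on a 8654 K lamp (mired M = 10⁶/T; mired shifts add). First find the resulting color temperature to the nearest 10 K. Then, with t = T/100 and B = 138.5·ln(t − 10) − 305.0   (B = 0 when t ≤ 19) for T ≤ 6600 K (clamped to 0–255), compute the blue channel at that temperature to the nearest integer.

M_in = 10⁶/8654 = 115.55; M_out = 115.55 + (+102) = 217.55.
T_out = 10⁶/217.55 = 4596.6 K → 4600 K; t = 46.
B = 138.5·ln(46 − 10) − 305.0 = 138.5·ln 36 − 305.0 = 138.5·3.5835 − 305.0 = 191.317.
Rounded: 191.

191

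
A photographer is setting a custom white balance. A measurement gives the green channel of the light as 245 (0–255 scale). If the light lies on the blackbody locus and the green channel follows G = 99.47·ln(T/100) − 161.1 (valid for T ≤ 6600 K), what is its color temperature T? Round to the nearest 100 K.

5900 K

ln t = (245 + 161.1) / 99.47 = 4.0826.
t = e^4.0826 = 59.302.
T = 100·t = 5930 K → 5900 K to the nearest 100 K.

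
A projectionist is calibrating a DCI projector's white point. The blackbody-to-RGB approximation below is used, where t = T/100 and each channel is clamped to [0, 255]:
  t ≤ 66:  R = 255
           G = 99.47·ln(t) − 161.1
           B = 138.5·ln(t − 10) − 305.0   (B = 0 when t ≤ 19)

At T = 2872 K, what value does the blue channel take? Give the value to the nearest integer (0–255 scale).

t = 2872/100 = 28.72; the t ≤ 66 branch applies.
B = 138.5·ln(28.72 − 10) − 305.0 = 138.5·ln 18.72 − 305.0 = 138.5·2.9296 − 305.0 = 100.749.
Rounded: 101.

101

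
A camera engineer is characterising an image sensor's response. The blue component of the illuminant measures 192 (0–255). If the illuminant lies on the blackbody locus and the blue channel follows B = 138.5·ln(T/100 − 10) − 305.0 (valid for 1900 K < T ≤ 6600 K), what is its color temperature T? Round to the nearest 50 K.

ln(t − 10) = (192 + 305.0) / 138.5 = 3.5884.
t − 10 = e^3.5884 = 36.178, so t = 46.178.
T = 100·t = 4618 K → 4600 K to the nearest 50 K.

4600 K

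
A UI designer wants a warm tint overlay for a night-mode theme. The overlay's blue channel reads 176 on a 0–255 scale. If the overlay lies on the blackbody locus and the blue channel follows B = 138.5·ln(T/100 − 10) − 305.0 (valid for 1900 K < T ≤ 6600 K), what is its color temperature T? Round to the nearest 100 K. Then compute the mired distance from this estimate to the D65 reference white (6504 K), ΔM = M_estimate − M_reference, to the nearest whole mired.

+84 mireds

ln(t − 10) = (176 + 305.0) / 138.5 = 3.4729.
t − 10 = e^3.4729 = 32.231, so t = 42.231.
T = 100·t = 4223 K → 4200 K to the nearest 100 K.
M_estimate = 10⁶/4200 = 238.10; M_reference = 10⁶/6504 = 153.75.
ΔM = 238.10 − 153.75 = 84.34 → +84 mireds.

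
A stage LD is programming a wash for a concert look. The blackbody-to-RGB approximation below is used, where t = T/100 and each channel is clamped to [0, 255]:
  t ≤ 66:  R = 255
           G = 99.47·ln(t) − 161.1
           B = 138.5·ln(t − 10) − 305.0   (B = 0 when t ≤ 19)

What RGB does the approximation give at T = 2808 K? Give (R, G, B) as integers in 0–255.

t = 2808/100 = 28.08; the t ≤ 66 branch applies.
R = 255 by definition for t ≤ 66.
G = 99.47·ln 28.08 − 161.1 = 99.47·3.3351 − 161.1 = 170.638.
B = 138.5·ln(28.08 − 10) − 305.0 = 138.5·ln 18.08 − 305.0 = 138.5·2.8948 − 305.0 = 95.931.
Rounded: (255, 171, 96).

(255, 171, 96)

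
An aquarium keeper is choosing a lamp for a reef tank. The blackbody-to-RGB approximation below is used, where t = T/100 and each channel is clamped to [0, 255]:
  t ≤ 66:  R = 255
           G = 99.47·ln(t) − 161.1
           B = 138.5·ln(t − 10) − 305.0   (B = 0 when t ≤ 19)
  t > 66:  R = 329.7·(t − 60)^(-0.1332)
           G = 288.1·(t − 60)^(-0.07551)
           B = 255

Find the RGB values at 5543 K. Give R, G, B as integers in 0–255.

R=255, G=238, B=224

t = 5543/100 = 55.43; the t ≤ 66 branch applies.
R = 255 by definition for t ≤ 66.
G = 99.47·ln 55.43 − 161.1 = 99.47·4.0151 − 161.1 = 238.284.
B = 138.5·ln(55.43 − 10) − 305.0 = 138.5·ln 45.43 − 305.0 = 138.5·3.8162 − 305.0 = 223.540.
Rounded: (255, 238, 224).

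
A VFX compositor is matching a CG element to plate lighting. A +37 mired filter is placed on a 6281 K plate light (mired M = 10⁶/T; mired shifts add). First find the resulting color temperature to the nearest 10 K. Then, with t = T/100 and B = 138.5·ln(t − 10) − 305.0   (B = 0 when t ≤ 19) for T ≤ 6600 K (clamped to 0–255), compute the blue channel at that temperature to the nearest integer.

M_in = 10⁶/6281 = 159.21; M_out = 159.21 + (+37) = 196.21.
T_out = 10⁶/196.21 = 5096.6 K → 5100 K; t = 51.
B = 138.5·ln(51 − 10) − 305.0 = 138.5·ln 41 − 305.0 = 138.5·3.7136 − 305.0 = 209.330.
Rounded: 209.

209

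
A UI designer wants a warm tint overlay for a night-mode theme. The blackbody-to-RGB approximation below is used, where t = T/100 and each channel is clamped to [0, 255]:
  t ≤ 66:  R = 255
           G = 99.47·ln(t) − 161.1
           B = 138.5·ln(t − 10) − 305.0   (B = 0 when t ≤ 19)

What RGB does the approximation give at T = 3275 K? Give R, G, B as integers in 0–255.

R=255, G=186, B=128

t = 3275/100 = 32.75; the t ≤ 66 branch applies.
R = 255 by definition for t ≤ 66.
G = 99.47·ln 32.75 − 161.1 = 99.47·3.4889 − 161.1 = 185.941.
B = 138.5·ln(32.75 − 10) − 305.0 = 138.5·ln 22.75 − 305.0 = 138.5·3.1246 − 305.0 = 127.752.
Rounded: (255, 186, 128).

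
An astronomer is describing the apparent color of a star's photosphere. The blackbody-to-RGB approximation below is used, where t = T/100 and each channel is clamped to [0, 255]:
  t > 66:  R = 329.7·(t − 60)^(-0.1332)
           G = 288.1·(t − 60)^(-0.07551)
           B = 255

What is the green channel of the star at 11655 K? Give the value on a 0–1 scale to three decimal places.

0.833

t = 11655/100 = 116.55; the t > 66 branch applies.
G = 288.1·(116.55 − 60)^(-0.07551) = 288.1·56.55^(-0.07551) = 288.1·0.73735 = 212.431.
On a 0–1 scale: 212.431/255 = 0.8331 → 0.833.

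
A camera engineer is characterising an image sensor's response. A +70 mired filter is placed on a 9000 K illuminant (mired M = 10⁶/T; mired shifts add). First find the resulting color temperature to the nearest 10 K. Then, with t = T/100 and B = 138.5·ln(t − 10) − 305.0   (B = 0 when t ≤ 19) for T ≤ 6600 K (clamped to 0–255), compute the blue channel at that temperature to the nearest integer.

M_in = 10⁶/9000 = 111.11; M_out = 111.11 + (+70) = 181.11.
T_out = 10⁶/181.11 = 5521.5 K → 5520 K; t = 55.2.
B = 138.5·ln(55.2 − 10) − 305.0 = 138.5·ln 45.2 − 305.0 = 138.5·3.8111 − 305.0 = 222.837.
Rounded: 223.

223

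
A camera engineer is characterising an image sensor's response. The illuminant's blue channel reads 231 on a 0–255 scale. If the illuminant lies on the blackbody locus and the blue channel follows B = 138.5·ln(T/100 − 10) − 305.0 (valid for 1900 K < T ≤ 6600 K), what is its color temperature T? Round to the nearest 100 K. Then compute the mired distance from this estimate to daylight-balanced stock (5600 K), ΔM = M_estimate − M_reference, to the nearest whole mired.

-6 mireds

ln(t − 10) = (231 + 305.0) / 138.5 = 3.8700.
t − 10 = e^3.8700 = 47.944, so t = 57.944.
T = 100·t = 5794 K → 5800 K to the nearest 100 K.
M_estimate = 10⁶/5800 = 172.41; M_reference = 10⁶/5600 = 178.57.
ΔM = 172.41 − 178.57 = -6.16 → -6 mireds.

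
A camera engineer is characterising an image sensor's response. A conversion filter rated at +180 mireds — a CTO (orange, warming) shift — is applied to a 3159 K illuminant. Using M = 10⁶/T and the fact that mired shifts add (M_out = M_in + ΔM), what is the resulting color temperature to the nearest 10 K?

M_in = 10⁶/3159 = 316.56 mireds.
M_out = 316.56 + (+180) = 496.56 mireds.
T_out = 10⁶/496.56 = 2013.9 K → 2010 K.

2010 K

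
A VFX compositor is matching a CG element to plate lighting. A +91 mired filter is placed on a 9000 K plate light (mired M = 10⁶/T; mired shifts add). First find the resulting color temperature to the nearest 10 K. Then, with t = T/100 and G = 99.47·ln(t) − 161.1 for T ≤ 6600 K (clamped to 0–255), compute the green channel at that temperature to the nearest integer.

227

M_in = 10⁶/9000 = 111.11; M_out = 111.11 + (+91) = 202.11.
T_out = 10⁶/202.11 = 4947.8 K → 4950 K; t = 49.5.
G = 99.47·ln 49.5 − 161.1 = 99.47·3.9020 − 161.1 = 227.029.
Rounded: 227.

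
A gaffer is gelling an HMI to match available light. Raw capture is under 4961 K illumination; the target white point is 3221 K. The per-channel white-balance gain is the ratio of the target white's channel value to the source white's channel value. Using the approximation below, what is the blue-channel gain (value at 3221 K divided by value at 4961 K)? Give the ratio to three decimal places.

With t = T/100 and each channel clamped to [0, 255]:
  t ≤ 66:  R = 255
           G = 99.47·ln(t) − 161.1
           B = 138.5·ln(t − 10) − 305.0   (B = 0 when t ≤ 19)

0.608

At 4961 K (t = 49.61):
  B = 138.5·ln(49.61 − 10) − 305.0 = 138.5·ln 39.61 − 305.0 = 138.5·3.6791 − 305.0 = 204.553.
At 3221 K (t = 32.21):
  B = 138.5·ln(32.21 − 10) − 305.0 = 138.5·ln 22.21 − 305.0 = 138.5·3.1005 − 305.0 = 124.425.
Gain = 124.425 / 204.553 = 0.6083 → 0.608.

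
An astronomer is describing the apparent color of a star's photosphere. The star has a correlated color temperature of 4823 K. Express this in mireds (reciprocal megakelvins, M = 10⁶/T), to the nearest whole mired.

207 mireds

M = 10⁶ / 4823 = 207.340 → 207 mireds.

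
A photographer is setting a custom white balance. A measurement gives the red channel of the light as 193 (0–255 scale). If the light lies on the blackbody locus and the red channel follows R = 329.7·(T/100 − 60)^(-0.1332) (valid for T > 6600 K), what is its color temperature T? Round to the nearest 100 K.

11600 K

(t − 60)^(-0.1332) = 193/329.7 = 0.58538.
t − 60 = 0.58538^(1/-0.1332) = 0.58538^(-7.508) = 55.713, so t = 115.713.
T = 100·t = 11571 K → 11600 K to the nearest 100 K.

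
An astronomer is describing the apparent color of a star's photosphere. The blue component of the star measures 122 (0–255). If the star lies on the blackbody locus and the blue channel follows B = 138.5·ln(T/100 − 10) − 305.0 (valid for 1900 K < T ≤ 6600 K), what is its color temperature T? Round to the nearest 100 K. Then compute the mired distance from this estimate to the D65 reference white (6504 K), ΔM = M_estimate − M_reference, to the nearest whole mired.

ln(t − 10) = (122 + 305.0) / 138.5 = 3.0830.
t − 10 = e^3.0830 = 21.824, so t = 31.824.
T = 100·t = 3182 K → 3200 K to the nearest 100 K.
M_estimate = 10⁶/3200 = 312.50; M_reference = 10⁶/6504 = 153.75.
ΔM = 312.50 − 153.75 = 158.75 → +159 mireds.

+159 mireds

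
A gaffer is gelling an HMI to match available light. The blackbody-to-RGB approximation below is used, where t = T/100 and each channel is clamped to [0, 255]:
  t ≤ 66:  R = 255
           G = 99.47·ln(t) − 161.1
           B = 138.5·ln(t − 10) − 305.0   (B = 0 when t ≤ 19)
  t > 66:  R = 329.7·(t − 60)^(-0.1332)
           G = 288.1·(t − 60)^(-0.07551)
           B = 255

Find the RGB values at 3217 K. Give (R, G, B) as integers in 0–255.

t = 3217/100 = 32.17; the t ≤ 66 branch applies.
R = 255 by definition for t ≤ 66.
G = 99.47·ln 32.17 − 161.1 = 99.47·3.4710 − 161.1 = 184.164.
B = 138.5·ln(32.17 − 10) − 305.0 = 138.5·ln 22.17 − 305.0 = 138.5·3.0987 − 305.0 = 124.175.
Rounded: (255, 184, 124).

(255, 184, 124)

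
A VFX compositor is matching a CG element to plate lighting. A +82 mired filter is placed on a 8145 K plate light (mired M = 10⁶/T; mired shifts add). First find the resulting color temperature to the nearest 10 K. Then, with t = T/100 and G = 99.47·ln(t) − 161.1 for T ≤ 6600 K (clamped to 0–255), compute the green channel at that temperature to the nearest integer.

226

M_in = 10⁶/8145 = 122.77; M_out = 122.77 + (+82) = 204.77.
T_out = 10⁶/204.77 = 4883.4 K → 4880 K; t = 48.8.
G = 99.47·ln 48.8 − 161.1 = 99.47·3.8877 − 161.1 = 225.613.
Rounded: 226.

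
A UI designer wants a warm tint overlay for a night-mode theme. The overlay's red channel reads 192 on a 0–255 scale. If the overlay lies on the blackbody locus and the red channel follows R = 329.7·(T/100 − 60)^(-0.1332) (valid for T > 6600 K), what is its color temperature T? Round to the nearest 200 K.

(t − 60)^(-0.1332) = 192/329.7 = 0.58235.
t − 60 = 0.58235^(1/-0.1332) = 0.58235^(-7.508) = 57.929, so t = 117.929.
T = 100·t = 11793 K → 11800 K to the nearest 200 K.

11800 K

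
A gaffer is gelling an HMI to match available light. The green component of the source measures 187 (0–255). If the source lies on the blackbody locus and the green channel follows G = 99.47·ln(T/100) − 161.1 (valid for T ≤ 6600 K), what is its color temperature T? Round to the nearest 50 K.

ln t = (187 + 161.1) / 99.47 = 3.4995.
t = e^3.4995 = 33.100.
T = 100·t = 3310 K → 3300 K to the nearest 50 K.

3300 K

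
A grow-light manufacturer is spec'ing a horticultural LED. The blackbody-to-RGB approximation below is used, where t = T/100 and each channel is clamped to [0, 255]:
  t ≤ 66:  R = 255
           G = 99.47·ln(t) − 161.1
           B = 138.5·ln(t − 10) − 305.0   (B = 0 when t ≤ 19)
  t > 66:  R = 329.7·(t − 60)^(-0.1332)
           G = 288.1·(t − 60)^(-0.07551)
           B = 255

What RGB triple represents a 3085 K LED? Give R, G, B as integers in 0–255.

t = 3085/100 = 30.85; the t ≤ 66 branch applies.
R = 255 by definition for t ≤ 66.
G = 99.47·ln 30.85 − 161.1 = 99.47·3.4291 − 161.1 = 179.996.
B = 138.5·ln(30.85 − 10) − 305.0 = 138.5·ln 20.85 − 305.0 = 138.5·3.0374 − 305.0 = 115.674.
Rounded: (255, 180, 116).

R=255, G=180, B=116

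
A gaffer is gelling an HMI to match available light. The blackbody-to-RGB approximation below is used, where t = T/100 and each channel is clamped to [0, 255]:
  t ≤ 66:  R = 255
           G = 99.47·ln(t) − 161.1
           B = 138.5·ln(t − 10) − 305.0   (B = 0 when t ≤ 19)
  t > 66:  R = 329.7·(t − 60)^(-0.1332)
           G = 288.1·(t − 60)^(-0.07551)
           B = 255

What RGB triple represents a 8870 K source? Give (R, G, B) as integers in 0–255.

t = 8870/100 = 88.7; the t > 66 branch applies.
R = 329.7·(88.7 − 60)^(-0.1332) = 329.7·28.7^(-0.1332) = 329.7·0.63946 = 210.828.
G = 288.1·(88.7 − 60)^(-0.07551) = 288.1·28.7^(-0.07551) = 288.1·0.77610 = 223.593.
B = 255 by definition for t > 66.
Rounded: (211, 224, 255).

(211, 224, 255)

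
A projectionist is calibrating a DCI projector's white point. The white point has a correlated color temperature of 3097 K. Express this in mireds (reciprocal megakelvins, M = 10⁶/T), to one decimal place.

322.9 mireds

M = 10⁶ / 3097 = 322.893 → 322.9 mireds.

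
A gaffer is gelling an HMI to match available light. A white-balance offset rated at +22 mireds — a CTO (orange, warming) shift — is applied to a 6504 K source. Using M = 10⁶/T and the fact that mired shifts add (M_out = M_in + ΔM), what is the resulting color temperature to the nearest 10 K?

M_in = 10⁶/6504 = 153.75 mireds.
M_out = 153.75 + (+22) = 175.75 mireds.
T_out = 10⁶/175.75 = 5689.9 K → 5690 K.

5690 K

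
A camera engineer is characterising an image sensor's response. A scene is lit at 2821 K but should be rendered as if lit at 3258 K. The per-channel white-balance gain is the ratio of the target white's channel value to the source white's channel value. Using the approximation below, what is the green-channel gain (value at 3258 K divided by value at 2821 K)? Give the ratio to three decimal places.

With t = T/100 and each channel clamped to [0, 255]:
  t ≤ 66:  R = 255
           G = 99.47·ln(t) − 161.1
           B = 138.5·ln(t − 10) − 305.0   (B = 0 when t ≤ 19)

At 2821 K (t = 28.21):
  G = 99.47·ln 28.21 − 161.1 = 99.47·3.3397 − 161.1 = 171.098.
At 3258 K (t = 32.58):
  G = 99.47·ln 32.58 − 161.1 = 99.47·3.4837 − 161.1 = 185.424.
Gain = 185.424 / 171.098 = 1.0837 → 1.084.

1.084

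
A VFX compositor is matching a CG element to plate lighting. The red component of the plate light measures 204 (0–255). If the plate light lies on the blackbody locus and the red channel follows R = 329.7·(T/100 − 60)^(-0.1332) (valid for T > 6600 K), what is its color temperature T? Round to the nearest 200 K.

9600 K

(t − 60)^(-0.1332) = 204/329.7 = 0.61874.
t − 60 = 0.61874^(1/-0.1332) = 0.61874^(-7.508) = 36.748, so t = 96.748.
T = 100·t = 9675 K → 9600 K to the nearest 200 K.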